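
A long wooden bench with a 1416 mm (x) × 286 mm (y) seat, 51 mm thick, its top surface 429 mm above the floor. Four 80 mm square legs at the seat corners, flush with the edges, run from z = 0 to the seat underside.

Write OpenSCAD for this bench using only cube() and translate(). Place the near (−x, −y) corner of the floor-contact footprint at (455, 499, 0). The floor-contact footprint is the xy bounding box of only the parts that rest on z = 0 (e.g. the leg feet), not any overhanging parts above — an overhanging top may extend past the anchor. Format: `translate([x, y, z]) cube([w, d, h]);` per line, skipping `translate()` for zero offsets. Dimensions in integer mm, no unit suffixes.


// leg_h = 429 − 51 = 378
translate([455, 499, 378]) cube([1416, 286, 51]);
translate([455, 499, 0]) cube([80, 80, 378]);
translate([455, 705, 0]) cube([80, 80, 378]);
translate([1791, 499, 0]) cube([80, 80, 378]);
translate([1791, 705, 0]) cube([80, 80, 378]);


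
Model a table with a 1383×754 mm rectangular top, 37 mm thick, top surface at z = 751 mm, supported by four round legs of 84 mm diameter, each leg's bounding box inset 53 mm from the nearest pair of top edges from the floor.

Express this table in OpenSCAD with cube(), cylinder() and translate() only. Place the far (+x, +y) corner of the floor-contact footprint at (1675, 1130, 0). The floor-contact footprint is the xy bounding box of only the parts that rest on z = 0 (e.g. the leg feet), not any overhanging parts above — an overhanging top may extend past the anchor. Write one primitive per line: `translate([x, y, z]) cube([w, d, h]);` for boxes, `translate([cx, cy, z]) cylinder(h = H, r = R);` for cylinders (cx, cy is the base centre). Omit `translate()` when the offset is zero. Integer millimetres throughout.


translate([345, 429, 714]) cube([1383, 754, 37]);
translate([440, 524, 0]) cylinder(h = 714, r = 42);
translate([1633, 524, 0]) cylinder(h = 714, r = 42);
translate([440, 1088, 0]) cylinder(h = 714, r = 42);
translate([1633, 1088, 0]) cylinder(h = 714, r = 42);


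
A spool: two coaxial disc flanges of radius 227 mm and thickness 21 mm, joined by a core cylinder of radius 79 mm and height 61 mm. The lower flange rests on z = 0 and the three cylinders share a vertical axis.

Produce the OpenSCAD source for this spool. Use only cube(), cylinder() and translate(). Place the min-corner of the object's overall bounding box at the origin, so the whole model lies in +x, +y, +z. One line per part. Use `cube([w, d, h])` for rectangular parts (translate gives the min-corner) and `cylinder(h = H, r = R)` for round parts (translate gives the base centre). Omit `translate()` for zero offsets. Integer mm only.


translate([227, 227, 0]) cylinder(h = 21, r = 227);
translate([227, 227, 21]) cylinder(h = 61, r = 79);
translate([227, 227, 82]) cylinder(h = 21, r = 227);


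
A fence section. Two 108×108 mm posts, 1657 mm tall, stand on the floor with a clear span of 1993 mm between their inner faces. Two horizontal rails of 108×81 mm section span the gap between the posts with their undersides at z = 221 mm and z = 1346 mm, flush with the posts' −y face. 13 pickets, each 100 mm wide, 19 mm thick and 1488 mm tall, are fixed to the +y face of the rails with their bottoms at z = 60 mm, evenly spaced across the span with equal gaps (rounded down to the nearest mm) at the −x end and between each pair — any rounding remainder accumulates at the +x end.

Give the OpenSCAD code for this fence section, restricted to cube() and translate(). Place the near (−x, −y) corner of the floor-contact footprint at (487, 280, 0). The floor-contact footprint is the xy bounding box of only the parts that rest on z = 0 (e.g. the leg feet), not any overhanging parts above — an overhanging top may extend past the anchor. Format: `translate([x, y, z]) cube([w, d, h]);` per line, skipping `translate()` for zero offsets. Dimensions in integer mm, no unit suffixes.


translate([487, 280, 0]) cube([108, 108, 1657]);
translate([2588, 280, 0]) cube([108, 108, 1657]);
translate([595, 280, 221]) cube([1993, 108, 81]);
translate([595, 280, 1346]) cube([1993, 108, 81]);
translate([644, 388, 60]) cube([100, 19, 1488]);
translate([793, 388, 60]) cube([100, 19, 1488]);
translate([942, 388, 60]) cube([100, 19, 1488]);
translate([1091, 388, 60]) cube([100, 19, 1488]);
translate([1240, 388, 60]) cube([100, 19, 1488]);
translate([1389, 388, 60]) cube([100, 19, 1488]);
translate([1538, 388, 60]) cube([100, 19, 1488]);
translate([1687, 388, 60]) cube([100, 19, 1488]);
translate([1836, 388, 60]) cube([100, 19, 1488]);
translate([1985, 388, 60]) cube([100, 19, 1488]);
translate([2134, 388, 60]) cube([100, 19, 1488]);
translate([2283, 388, 60]) cube([100, 19, 1488]);
translate([2432, 388, 60]) cube([100, 19, 1488]);


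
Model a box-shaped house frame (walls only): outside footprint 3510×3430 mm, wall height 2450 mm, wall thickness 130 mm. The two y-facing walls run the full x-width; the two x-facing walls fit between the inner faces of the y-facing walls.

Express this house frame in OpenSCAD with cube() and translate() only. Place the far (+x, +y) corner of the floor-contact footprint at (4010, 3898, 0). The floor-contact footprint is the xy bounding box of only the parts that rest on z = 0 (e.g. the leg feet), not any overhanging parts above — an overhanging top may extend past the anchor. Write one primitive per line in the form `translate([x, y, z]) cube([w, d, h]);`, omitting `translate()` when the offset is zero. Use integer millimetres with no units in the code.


translate([500, 468, 0]) cube([3510, 130, 2450]);
translate([500, 3768, 0]) cube([3510, 130, 2450]);
translate([500, 598, 0]) cube([130, 3170, 2450]);
translate([3880, 598, 0]) cube([130, 3170, 2450]);


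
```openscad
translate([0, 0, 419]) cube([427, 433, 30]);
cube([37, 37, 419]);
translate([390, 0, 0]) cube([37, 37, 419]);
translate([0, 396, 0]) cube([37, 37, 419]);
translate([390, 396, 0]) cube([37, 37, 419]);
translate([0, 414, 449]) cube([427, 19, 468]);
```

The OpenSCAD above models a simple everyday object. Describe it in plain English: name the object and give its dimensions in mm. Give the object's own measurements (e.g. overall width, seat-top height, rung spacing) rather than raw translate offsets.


A chair. The seat is a 427×433×30 mm slab with its top at z = 449 mm, on four 37×37 mm corner legs (flush with the seat edges, standing on z = 0). A flat backrest 19 mm thick, 468 mm tall, spans the full seat width and rises from the seat top along its +y edge, rear face flush with the rear of the seat.


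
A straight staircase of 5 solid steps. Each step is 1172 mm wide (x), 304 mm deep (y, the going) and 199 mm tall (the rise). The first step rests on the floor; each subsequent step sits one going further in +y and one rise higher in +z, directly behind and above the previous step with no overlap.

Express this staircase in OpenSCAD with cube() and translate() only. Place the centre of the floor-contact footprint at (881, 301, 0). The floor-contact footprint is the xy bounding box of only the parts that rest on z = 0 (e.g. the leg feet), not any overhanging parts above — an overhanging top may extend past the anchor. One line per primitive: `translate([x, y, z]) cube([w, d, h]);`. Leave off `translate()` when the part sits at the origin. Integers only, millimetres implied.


translate([295, 149, 0]) cube([1172, 304, 199]);
translate([295, 453, 199]) cube([1172, 304, 199]);
translate([295, 757, 398]) cube([1172, 304, 199]);
translate([295, 1061, 597]) cube([1172, 304, 199]);
translate([295, 1365, 796]) cube([1172, 304, 199]);


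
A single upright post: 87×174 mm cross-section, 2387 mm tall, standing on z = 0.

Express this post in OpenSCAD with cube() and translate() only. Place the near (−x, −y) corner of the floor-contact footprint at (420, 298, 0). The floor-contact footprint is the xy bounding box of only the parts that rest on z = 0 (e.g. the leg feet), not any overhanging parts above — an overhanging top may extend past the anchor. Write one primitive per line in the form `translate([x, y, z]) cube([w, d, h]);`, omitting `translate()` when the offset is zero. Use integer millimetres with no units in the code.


translate([420, 298, 0]) cube([87, 174, 2387]);


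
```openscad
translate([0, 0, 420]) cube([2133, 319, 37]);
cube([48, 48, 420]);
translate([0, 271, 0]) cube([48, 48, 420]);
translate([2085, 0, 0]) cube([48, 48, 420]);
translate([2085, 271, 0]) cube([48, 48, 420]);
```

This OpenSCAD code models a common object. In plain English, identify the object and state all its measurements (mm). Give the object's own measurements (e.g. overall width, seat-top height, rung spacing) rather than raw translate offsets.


A long wooden bench with a 2133 mm (x) × 319 mm (y) seat, 37 mm thick, its top surface 457 mm above the floor. Four 48 mm square legs at the seat corners, flush with the edges, run from z = 0 to the seat underside.


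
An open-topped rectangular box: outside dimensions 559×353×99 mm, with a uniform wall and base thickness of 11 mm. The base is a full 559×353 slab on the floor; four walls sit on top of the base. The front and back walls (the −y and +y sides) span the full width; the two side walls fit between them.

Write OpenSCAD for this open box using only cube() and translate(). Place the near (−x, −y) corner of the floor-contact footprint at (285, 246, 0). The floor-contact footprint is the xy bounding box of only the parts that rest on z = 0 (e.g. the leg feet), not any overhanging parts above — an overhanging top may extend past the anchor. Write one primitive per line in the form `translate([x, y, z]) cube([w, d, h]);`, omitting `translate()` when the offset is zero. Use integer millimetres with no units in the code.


translate([285, 246, 0]) cube([559, 353, 11]);
translate([285, 246, 11]) cube([559, 11, 88]);
translate([285, 588, 11]) cube([559, 11, 88]);
translate([285, 257, 11]) cube([11, 331, 88]);
translate([833, 257, 11]) cube([11, 331, 88]);


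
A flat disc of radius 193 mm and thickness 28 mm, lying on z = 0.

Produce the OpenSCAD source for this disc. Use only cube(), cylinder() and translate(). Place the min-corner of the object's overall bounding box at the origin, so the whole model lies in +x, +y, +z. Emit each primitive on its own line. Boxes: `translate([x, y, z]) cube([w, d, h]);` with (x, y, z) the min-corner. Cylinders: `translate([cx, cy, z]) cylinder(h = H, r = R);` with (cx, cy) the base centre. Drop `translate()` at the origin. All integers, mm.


translate([193, 193, 0]) cylinder(h = 28, r = 193);


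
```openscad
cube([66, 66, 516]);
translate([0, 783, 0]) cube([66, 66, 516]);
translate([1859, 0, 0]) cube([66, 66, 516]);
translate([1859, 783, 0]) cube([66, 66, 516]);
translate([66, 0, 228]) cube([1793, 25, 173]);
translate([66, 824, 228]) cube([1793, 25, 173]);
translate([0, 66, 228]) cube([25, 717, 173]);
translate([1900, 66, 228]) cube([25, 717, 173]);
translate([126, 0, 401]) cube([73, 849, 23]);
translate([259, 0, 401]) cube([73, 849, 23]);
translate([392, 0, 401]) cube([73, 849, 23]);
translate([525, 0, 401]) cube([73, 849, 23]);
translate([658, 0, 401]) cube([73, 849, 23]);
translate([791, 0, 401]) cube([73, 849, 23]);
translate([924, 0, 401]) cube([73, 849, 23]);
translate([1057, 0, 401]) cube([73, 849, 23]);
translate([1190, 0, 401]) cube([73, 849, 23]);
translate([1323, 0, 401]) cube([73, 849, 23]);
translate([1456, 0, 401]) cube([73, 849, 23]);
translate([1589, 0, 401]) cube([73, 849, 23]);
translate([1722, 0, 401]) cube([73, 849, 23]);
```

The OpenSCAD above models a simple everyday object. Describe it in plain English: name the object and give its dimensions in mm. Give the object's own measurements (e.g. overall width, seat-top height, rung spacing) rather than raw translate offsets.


A bed frame 1925 mm long (x) by 849 mm wide (y). Four 66×66 mm corner posts, 516 mm tall, at the corners of the footprint. Four rails of 25 mm thickness and 173 mm height run between adjacent posts with their undersides at z = 228 mm, their outer faces flush with the outside of the frame (the two x-running rails run between the posts' inner faces; the two y-running rails run between the posts' inner faces). 13 slats, each 73 mm wide (x) and 23 mm thick, lie across the top of the two x-running rails, running the full 849 mm width of the frame in y; along x they sit between the end posts with a 60 mm gap after the −x posts and between neighbouring slats, leaving 64 mm before the +x posts.


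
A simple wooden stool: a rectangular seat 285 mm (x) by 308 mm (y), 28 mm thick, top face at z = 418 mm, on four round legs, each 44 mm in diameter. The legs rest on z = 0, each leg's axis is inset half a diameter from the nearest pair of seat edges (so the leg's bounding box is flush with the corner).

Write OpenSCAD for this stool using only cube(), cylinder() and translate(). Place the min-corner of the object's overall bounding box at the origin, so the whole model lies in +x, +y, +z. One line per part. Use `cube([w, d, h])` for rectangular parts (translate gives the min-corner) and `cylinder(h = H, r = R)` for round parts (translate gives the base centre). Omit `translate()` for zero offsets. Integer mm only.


translate([0, 0, 390]) cube([285, 308, 28]);
translate([22, 22, 0]) cylinder(h = 390, r = 22);
translate([263, 22, 0]) cylinder(h = 390, r = 22);
translate([22, 286, 0]) cylinder(h = 390, r = 22);
translate([263, 286, 0]) cylinder(h = 390, r = 22);


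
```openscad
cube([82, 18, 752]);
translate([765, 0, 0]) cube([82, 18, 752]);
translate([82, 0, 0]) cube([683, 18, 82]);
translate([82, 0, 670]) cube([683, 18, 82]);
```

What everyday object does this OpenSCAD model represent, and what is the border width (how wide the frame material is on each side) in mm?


A picture frame. The border width is 82 mm.

Four thin pieces enclosing a rectangular opening — a picture frame. The two full-height stiles are 752 mm tall; the top rail sits at z = 670 and is 82 mm tall, so the border above the opening is 752 − 670 = 82 mm, matching the stile x-width.


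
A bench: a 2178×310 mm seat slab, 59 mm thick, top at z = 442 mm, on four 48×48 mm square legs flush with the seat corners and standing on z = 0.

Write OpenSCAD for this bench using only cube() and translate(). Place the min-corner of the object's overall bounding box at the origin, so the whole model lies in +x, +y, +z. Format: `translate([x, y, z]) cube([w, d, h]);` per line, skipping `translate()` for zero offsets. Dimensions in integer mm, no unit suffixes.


translate([0, 0, 383]) cube([2178, 310, 59]);
cube([48, 48, 383]);
translate([0, 262, 0]) cube([48, 48, 383]);
translate([2130, 0, 0]) cube([48, 48, 383]);
translate([2130, 262, 0]) cube([48, 48, 383]);


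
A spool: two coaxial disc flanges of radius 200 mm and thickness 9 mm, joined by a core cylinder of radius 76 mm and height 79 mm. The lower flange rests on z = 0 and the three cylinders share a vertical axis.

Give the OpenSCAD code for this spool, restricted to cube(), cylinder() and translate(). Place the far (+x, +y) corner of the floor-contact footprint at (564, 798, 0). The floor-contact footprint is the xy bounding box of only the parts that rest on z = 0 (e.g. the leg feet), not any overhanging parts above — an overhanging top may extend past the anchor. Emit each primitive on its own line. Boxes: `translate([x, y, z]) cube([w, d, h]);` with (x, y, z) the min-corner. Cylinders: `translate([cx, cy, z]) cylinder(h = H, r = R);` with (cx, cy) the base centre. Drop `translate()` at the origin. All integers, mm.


translate([364, 598, 0]) cylinder(h = 9, r = 200);
translate([364, 598, 9]) cylinder(h = 79, r = 76);
translate([364, 598, 88]) cylinder(h = 9, r = 200);


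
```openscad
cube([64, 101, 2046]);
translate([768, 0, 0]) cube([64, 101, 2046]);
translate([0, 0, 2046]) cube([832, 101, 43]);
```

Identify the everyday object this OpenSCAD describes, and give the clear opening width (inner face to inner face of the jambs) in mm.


A door frame. The clear opening width is 704 mm.

Two 2046 mm tall posts with a header on top — a door frame. The left jamb is 64 mm wide at x = 0; the right jamb starts at x = 768. The clear opening is 768 − 64 = 704 mm.


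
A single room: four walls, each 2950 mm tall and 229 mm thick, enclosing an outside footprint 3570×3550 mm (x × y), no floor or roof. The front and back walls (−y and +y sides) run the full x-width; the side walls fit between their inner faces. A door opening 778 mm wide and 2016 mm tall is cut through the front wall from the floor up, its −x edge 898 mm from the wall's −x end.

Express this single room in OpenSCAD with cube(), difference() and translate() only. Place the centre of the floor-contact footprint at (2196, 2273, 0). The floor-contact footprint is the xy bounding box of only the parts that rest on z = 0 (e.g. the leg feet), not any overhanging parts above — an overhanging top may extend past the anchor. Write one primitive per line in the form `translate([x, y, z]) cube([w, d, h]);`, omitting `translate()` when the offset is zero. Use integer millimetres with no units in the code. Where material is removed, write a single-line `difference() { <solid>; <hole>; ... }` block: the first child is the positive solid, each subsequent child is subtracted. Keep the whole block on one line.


difference() { translate([411, 498, 0]) cube([3570, 229, 2950]); translate([1309, 498, 0]) cube([778, 229, 2016]); }
translate([411, 3819, 0]) cube([3570, 229, 2950]);
translate([411, 727, 0]) cube([229, 3092, 2950]);
translate([3752, 727, 0]) cube([229, 3092, 2950]);


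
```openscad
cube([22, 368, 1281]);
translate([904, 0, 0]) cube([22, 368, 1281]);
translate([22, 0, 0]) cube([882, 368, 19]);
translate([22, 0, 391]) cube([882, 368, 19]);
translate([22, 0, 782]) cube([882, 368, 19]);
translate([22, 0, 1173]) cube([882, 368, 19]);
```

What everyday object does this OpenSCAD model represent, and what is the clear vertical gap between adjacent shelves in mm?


A bookshelf. The clear shelf gap is 372 mm.

Two tall side panels with 4 horizontal boards between them — a bookshelf. The first two shelf undersides are at z = 0 and z = 391; with shelf thickness 19, the clear gap is 391 − 0 − 19 = 372 mm.


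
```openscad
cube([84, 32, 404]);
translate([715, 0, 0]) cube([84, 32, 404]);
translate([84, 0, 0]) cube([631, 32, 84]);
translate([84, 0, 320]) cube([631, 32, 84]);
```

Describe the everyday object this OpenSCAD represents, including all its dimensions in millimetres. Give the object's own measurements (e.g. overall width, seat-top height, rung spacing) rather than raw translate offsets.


A rectangular picture frame lying in the x–z plane (depth along y). The opening is 631 mm wide (x) by 236 mm tall (z), surrounded by a border 84 mm wide on all four sides. The frame is 32 mm deep and is made of two full-height vertical stiles with two horizontal rails fitted between them.


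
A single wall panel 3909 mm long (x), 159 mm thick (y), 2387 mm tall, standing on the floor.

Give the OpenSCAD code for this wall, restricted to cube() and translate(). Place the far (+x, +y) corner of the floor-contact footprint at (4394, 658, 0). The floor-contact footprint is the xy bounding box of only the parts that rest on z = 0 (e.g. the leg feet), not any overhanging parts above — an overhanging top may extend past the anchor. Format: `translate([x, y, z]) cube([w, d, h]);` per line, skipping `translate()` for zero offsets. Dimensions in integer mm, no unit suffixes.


translate([485, 499, 0]) cube([3909, 159, 2387]);


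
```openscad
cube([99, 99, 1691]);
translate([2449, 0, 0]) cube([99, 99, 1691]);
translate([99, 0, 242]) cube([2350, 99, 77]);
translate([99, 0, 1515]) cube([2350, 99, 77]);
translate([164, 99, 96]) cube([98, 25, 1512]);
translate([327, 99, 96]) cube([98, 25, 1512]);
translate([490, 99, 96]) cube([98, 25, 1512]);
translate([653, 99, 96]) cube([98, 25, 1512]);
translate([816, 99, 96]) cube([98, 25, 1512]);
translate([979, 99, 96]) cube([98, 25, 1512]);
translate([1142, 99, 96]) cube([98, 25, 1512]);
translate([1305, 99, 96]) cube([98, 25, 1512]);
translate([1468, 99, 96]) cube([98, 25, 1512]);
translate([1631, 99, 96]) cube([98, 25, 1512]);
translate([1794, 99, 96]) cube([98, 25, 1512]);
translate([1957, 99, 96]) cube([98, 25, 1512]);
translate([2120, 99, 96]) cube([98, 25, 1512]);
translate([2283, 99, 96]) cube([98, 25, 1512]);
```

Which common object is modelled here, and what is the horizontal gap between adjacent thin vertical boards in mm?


A fence section. The picket gap is 65 mm.

Two posts, two rails, 14 pickets — a fence section. Span 2350 mm holds 14 pickets of 98 mm with 15 equal gaps: ⌊(2350 − 14·98) / 15⌋ = 65 mm.


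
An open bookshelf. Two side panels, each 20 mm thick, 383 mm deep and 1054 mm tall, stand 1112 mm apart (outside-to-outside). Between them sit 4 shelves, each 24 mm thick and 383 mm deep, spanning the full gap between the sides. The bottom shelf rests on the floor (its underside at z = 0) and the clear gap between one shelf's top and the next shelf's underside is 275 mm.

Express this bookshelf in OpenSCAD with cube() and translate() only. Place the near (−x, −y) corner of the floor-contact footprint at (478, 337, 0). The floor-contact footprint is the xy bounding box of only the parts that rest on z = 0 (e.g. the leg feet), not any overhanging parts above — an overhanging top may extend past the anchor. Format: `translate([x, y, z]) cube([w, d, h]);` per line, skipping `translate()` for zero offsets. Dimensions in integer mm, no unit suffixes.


translate([478, 337, 0]) cube([20, 383, 1054]);
translate([1570, 337, 0]) cube([20, 383, 1054]);
translate([498, 337, 0]) cube([1072, 383, 24]);
translate([498, 337, 299]) cube([1072, 383, 24]);
translate([498, 337, 598]) cube([1072, 383, 24]);
translate([498, 337, 897]) cube([1072, 383, 24]);


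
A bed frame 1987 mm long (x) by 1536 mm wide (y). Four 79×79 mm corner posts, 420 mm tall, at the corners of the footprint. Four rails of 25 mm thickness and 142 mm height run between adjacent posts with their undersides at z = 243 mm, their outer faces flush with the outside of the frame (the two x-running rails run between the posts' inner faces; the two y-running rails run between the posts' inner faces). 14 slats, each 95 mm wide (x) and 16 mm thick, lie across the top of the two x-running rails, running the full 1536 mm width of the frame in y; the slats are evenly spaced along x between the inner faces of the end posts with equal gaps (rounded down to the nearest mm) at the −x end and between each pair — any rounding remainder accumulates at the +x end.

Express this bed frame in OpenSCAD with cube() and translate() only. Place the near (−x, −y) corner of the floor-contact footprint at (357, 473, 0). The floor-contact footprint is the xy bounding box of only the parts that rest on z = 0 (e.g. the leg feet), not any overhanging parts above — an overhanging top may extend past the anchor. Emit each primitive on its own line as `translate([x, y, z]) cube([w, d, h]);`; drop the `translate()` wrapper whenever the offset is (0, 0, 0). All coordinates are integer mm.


translate([357, 473, 0]) cube([79, 79, 420]);
translate([357, 1930, 0]) cube([79, 79, 420]);
translate([2265, 473, 0]) cube([79, 79, 420]);
translate([2265, 1930, 0]) cube([79, 79, 420]);
translate([436, 473, 243]) cube([1829, 25, 142]);
translate([436, 1984, 243]) cube([1829, 25, 142]);
translate([357, 552, 243]) cube([25, 1378, 142]);
translate([2319, 552, 243]) cube([25, 1378, 142]);
translate([469, 473, 385]) cube([95, 1536, 16]);
translate([597, 473, 385]) cube([95, 1536, 16]);
translate([725, 473, 385]) cube([95, 1536, 16]);
translate([853, 473, 385]) cube([95, 1536, 16]);
translate([981, 473, 385]) cube([95, 1536, 16]);
translate([1109, 473, 385]) cube([95, 1536, 16]);
translate([1237, 473, 385]) cube([95, 1536, 16]);
translate([1365, 473, 385]) cube([95, 1536, 16]);
translate([1493, 473, 385]) cube([95, 1536, 16]);
translate([1621, 473, 385]) cube([95, 1536, 16]);
translate([1749, 473, 385]) cube([95, 1536, 16]);
translate([1877, 473, 385]) cube([95, 1536, 16]);
translate([2005, 473, 385]) cube([95, 1536, 16]);
translate([2133, 473, 385]) cube([95, 1536, 16]);


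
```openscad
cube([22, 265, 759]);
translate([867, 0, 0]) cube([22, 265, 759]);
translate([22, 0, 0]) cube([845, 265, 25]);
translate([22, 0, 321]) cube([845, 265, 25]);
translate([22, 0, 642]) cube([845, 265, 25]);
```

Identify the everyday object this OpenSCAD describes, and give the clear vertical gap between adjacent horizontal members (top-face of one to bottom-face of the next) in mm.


A bookshelf. The clear shelf gap is 296 mm.

Two tall side panels with 3 horizontal boards between them — a bookshelf. The first two shelf undersides are at z = 0 and z = 321; with shelf thickness 25, the clear gap is 321 − 0 − 25 = 296 mm.


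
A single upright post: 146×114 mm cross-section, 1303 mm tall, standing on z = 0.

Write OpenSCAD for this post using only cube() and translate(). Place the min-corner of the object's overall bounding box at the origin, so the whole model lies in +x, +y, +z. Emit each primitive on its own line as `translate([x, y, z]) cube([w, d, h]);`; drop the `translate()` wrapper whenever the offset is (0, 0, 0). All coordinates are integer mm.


cube([146, 114, 1303]);


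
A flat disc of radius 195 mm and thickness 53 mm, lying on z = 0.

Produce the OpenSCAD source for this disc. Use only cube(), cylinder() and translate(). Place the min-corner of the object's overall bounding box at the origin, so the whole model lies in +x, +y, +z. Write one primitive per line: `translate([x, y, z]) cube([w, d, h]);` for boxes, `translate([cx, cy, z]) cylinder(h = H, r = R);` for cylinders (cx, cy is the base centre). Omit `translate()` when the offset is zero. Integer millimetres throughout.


translate([195, 195, 0]) cylinder(h = 53, r = 195);


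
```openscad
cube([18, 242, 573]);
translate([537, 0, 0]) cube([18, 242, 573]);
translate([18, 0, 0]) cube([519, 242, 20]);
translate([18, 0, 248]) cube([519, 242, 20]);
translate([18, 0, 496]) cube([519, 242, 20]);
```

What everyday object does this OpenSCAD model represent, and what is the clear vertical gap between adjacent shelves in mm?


A bookshelf. The clear shelf gap is 228 mm.

Two tall side panels with 3 horizontal boards between them — a bookshelf. The first two shelf undersides are at z = 0 and z = 248; with shelf thickness 20, the clear gap is 248 − 0 − 20 = 228 mm.


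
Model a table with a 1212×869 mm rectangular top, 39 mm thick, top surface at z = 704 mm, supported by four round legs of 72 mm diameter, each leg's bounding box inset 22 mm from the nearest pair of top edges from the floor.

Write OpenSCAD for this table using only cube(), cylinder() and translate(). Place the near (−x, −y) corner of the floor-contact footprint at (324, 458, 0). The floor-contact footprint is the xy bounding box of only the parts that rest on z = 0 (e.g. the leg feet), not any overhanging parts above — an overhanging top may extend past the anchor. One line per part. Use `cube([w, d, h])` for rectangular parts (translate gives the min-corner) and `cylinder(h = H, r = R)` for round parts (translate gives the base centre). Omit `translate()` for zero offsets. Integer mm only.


translate([302, 436, 665]) cube([1212, 869, 39]);
translate([360, 494, 0]) cylinder(h = 665, r = 36);
translate([1456, 494, 0]) cylinder(h = 665, r = 36);
translate([360, 1247, 0]) cylinder(h = 665, r = 36);
translate([1456, 1247, 0]) cylinder(h = 665, r = 36);


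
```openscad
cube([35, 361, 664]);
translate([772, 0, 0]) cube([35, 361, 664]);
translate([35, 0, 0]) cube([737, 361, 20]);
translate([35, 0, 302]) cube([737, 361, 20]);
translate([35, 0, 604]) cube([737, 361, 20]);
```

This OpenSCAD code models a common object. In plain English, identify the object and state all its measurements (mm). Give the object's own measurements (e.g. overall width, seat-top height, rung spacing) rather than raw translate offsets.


An open bookshelf. Two side panels, each 35 mm thick, 361 mm deep and 664 mm tall, stand 807 mm apart (outside-to-outside). Between them sit 3 shelves, each 20 mm thick and 361 mm deep, spanning the full gap between the sides. The bottom shelf rests on the floor (its underside at z = 0) and the clear gap between one shelf's top and the next shelf's underside is 282 mm.


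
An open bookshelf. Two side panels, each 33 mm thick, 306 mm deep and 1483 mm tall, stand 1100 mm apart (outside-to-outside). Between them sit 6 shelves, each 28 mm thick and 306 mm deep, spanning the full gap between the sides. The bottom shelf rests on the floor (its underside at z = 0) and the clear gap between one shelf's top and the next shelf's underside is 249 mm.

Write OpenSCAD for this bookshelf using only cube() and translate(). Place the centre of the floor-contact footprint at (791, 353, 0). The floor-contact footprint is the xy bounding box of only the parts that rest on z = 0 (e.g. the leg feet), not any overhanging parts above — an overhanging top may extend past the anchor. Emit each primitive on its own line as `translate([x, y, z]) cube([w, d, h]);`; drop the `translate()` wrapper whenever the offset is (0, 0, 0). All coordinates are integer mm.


translate([241, 200, 0]) cube([33, 306, 1483]);
translate([1308, 200, 0]) cube([33, 306, 1483]);
translate([274, 200, 0]) cube([1034, 306, 28]);
translate([274, 200, 277]) cube([1034, 306, 28]);
translate([274, 200, 554]) cube([1034, 306, 28]);
translate([274, 200, 831]) cube([1034, 306, 28]);
translate([274, 200, 1108]) cube([1034, 306, 28]);
translate([274, 200, 1385]) cube([1034, 306, 28]);


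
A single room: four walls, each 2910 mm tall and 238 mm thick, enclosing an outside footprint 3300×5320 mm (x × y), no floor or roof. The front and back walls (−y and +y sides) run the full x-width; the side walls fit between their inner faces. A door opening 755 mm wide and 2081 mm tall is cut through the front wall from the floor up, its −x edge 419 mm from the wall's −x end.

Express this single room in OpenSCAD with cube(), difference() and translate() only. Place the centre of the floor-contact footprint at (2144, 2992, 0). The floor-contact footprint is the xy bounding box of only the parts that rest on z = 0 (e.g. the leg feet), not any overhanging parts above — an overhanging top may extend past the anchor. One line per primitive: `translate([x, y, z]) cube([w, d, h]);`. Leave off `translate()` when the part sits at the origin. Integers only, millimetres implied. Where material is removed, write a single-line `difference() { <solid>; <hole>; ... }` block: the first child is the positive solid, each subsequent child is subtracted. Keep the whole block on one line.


difference() { translate([494, 332, 0]) cube([3300, 238, 2910]); translate([913, 332, 0]) cube([755, 238, 2081]); }
translate([494, 5414, 0]) cube([3300, 238, 2910]);
translate([494, 570, 0]) cube([238, 4844, 2910]);
translate([3556, 570, 0]) cube([238, 4844, 2910]);


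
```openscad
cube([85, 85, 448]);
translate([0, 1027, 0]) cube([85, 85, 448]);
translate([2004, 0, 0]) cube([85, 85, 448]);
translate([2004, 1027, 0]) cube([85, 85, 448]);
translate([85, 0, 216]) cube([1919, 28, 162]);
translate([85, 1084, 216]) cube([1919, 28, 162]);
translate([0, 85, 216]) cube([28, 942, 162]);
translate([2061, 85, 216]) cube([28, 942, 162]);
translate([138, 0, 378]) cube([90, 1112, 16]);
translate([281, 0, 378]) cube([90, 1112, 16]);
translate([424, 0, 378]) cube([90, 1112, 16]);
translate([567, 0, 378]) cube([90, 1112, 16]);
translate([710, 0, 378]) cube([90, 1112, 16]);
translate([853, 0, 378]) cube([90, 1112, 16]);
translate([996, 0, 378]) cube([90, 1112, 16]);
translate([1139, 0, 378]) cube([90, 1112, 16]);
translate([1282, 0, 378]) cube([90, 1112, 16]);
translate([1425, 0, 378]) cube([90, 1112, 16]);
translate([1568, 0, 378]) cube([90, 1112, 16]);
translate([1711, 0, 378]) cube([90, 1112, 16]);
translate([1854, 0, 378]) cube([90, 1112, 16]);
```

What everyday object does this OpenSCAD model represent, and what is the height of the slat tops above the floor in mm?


A bed frame. The slat-top height is 394 mm.

Four posts, four rails, and a row of slats — a bed frame. Slats sit on the rails at z = 216 + 162 = 378; with slat thickness 16, the top is 394 mm.


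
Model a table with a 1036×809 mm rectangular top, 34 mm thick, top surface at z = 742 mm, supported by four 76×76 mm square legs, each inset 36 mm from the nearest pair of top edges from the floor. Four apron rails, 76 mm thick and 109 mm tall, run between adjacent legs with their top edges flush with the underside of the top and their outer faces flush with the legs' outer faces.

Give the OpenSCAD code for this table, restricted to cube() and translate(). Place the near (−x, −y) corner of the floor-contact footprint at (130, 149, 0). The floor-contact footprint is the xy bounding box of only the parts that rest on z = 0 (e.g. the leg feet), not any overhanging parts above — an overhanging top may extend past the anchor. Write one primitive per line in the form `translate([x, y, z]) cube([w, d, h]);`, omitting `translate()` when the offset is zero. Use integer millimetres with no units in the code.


translate([94, 113, 708]) cube([1036, 809, 34]);
translate([130, 149, 0]) cube([76, 76, 708]);
translate([1018, 149, 0]) cube([76, 76, 708]);
translate([130, 810, 0]) cube([76, 76, 708]);
translate([1018, 810, 0]) cube([76, 76, 708]);
translate([206, 149, 599]) cube([812, 76, 109]);
translate([206, 810, 599]) cube([812, 76, 109]);
translate([130, 225, 599]) cube([76, 585, 109]);
translate([1018, 225, 599]) cube([76, 585, 109]);


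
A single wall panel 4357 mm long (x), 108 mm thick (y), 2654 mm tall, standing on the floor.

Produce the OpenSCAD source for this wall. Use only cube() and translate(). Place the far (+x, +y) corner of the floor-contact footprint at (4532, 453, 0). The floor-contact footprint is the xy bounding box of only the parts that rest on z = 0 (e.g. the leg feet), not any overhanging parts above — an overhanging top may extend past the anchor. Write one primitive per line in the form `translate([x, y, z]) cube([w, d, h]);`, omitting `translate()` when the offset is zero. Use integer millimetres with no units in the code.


translate([175, 345, 0]) cube([4357, 108, 2654]);


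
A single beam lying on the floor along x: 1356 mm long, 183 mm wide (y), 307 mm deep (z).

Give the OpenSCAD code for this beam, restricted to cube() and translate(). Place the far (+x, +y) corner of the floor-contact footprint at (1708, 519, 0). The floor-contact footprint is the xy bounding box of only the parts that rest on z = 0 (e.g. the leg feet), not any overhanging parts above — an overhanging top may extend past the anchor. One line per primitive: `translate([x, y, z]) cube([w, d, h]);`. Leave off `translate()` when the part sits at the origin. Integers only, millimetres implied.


translate([352, 336, 0]) cube([1356, 183, 307]);


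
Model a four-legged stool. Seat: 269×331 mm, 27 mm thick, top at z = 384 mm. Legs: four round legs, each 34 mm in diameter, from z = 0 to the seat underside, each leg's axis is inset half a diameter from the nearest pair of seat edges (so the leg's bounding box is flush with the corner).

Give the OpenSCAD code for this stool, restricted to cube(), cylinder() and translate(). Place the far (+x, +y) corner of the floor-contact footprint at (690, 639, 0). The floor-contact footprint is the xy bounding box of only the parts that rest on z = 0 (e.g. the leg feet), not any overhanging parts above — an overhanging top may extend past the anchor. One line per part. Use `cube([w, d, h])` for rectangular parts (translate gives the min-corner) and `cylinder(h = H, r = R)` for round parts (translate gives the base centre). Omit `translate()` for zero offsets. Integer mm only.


translate([421, 308, 357]) cube([269, 331, 27]);
translate([438, 325, 0]) cylinder(h = 357, r = 17);
translate([673, 325, 0]) cylinder(h = 357, r = 17);
translate([438, 622, 0]) cylinder(h = 357, r = 17);
translate([673, 622, 0]) cylinder(h = 357, r = 17);


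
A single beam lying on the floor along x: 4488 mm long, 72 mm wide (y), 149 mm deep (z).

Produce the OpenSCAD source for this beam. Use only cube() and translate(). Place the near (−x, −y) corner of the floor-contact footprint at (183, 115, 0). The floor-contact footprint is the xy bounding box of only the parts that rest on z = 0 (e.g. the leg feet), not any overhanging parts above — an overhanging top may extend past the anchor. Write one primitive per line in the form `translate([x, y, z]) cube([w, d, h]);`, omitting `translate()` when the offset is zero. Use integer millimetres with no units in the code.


translate([183, 115, 0]) cube([4488, 72, 149]);


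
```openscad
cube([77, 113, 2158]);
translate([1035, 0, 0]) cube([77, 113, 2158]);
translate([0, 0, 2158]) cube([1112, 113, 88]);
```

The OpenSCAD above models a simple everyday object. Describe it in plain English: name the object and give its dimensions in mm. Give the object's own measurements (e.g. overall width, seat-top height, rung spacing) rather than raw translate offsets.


A door frame. The clear opening is 958 mm wide and 2158 mm high. Two 77 mm wide jambs, 113 mm deep, stand either side of the opening from the floor to the top of the opening. A 88 mm thick head sits across the top of both jambs, spanning the full outside width of the frame.


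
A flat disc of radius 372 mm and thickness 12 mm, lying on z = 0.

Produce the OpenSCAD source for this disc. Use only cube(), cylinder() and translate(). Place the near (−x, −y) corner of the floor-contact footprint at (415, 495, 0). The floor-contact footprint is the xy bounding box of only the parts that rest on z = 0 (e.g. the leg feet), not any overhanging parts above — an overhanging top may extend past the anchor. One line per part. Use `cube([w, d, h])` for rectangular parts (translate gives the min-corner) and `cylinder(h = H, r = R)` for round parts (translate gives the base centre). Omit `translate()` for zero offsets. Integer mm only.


translate([787, 867, 0]) cylinder(h = 12, r = 372);


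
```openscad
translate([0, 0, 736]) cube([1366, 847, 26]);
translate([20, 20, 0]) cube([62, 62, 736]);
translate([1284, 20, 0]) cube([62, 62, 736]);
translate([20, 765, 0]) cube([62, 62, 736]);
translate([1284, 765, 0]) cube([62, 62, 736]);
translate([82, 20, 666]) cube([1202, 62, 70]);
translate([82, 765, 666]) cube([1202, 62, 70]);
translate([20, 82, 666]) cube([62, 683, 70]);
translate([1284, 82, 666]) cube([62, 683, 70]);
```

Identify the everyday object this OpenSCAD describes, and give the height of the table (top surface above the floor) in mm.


A table. The table height is 762 mm.

A 1366×847×26 slab sits at z = 736 on four 62 mm square posts — a table. The top surface is at 736 + 26 = 762 mm.


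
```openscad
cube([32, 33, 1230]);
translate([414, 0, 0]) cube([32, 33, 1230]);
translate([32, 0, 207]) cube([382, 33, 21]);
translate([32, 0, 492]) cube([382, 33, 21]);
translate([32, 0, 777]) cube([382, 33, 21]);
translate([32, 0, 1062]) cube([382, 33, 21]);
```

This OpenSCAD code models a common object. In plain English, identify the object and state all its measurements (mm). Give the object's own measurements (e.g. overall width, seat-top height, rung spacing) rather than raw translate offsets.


A straight ladder. Two 32×33 mm vertical rails, 1230 mm tall, stand 446 mm apart (outside-to-outside) with their front faces coplanar on the −y side. 4 rungs, each 33 mm deep and 21 mm tall, span between the inner faces of the rails, front faces flush with the rails. The lowest rung's underside is at z = 207 mm and rungs are spaced 285 mm apart (underside to underside).


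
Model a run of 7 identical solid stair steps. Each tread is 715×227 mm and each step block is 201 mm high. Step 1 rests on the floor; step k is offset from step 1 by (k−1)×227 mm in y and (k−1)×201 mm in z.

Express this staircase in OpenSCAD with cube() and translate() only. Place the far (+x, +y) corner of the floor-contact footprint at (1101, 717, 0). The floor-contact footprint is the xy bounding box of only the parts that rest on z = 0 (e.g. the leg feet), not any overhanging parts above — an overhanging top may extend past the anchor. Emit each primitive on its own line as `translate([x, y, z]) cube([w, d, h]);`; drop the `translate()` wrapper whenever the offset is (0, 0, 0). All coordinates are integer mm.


translate([386, 490, 0]) cube([715, 227, 201]);
translate([386, 717, 201]) cube([715, 227, 201]);
translate([386, 944, 402]) cube([715, 227, 201]);
translate([386, 1171, 603]) cube([715, 227, 201]);
translate([386, 1398, 804]) cube([715, 227, 201]);
translate([386, 1625, 1005]) cube([715, 227, 201]);
translate([386, 1852, 1206]) cube([715, 227, 201]);
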